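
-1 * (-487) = 487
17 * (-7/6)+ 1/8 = -473/24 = -19.71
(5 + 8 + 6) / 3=19 / 3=6.33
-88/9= -9.78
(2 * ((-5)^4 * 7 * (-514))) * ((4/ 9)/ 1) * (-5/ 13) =89950000/ 117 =768803.42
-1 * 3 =-3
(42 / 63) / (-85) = -2 / 255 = -0.01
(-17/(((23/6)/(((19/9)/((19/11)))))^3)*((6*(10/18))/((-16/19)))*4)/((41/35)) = 300939100/40406607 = 7.45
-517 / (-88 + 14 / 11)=5687 / 954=5.96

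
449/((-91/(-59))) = 26491/91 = 291.11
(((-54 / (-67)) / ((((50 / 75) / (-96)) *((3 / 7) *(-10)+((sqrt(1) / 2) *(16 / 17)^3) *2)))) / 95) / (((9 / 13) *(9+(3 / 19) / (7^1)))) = 28166229 / 497131625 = 0.06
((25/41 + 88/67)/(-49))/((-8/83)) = 438489/1076824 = 0.41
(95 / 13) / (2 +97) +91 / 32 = 2.92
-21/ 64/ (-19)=21/ 1216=0.02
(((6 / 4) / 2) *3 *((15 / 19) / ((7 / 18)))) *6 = 3645 / 133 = 27.41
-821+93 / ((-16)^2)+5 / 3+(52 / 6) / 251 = -52621521 / 64256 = -818.94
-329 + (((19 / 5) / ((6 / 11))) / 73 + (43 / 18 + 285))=-136379 / 3285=-41.52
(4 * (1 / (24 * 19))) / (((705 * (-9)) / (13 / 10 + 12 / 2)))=-73 / 7233300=-0.00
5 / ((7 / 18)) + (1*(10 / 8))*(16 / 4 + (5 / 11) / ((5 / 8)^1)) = 1445 / 77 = 18.77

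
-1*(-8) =8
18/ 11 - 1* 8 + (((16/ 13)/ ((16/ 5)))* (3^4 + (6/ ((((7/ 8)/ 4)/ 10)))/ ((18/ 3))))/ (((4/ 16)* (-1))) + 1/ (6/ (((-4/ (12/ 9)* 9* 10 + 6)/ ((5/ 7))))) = -1315858/ 5005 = -262.91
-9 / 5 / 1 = -9 / 5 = -1.80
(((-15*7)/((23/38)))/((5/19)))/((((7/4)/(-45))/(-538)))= -209755440/23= -9119801.74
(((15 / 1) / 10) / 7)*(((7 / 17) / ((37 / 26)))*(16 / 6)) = 104 / 629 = 0.17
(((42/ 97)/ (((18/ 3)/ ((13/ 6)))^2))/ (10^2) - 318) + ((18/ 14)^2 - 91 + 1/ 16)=-41813717483/ 102664800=-407.28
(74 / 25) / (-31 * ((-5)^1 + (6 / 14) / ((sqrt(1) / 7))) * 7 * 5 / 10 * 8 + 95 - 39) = 37 / 22400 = 0.00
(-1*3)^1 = -3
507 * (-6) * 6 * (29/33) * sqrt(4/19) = -352872 * sqrt(19)/209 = -7359.49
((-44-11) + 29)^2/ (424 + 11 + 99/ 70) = 47320/ 30549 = 1.55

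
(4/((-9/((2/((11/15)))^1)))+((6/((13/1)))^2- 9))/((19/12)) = -11740/1859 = -6.32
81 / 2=40.50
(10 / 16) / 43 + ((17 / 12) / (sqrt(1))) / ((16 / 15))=3695 / 2752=1.34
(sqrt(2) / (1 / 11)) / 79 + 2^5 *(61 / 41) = 11 *sqrt(2) / 79 + 1952 / 41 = 47.81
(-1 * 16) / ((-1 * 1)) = 16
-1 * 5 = -5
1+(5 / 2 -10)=-13 / 2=-6.50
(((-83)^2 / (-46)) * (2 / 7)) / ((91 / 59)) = -27.74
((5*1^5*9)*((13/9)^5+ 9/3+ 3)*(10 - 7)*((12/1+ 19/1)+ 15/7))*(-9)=-841680920/1701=-494815.36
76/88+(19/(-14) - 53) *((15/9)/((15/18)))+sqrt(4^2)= -15993/154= -103.85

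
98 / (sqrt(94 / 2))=98*sqrt(47) / 47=14.29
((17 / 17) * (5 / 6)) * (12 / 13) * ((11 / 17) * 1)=110 / 221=0.50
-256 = -256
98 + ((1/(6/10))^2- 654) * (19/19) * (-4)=24326/9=2702.89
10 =10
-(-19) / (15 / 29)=551 / 15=36.73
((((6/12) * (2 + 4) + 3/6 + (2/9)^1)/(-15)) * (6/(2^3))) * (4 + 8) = -67/30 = -2.23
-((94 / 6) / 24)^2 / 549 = -2209 / 2846016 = -0.00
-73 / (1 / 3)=-219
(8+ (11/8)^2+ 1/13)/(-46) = -8293/38272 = -0.22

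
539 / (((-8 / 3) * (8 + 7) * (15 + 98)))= -539 / 4520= -0.12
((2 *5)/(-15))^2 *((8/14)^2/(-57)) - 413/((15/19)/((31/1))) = -2038250723/125685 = -16217.14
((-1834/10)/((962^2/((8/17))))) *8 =-14672/19665685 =-0.00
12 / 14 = 6 / 7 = 0.86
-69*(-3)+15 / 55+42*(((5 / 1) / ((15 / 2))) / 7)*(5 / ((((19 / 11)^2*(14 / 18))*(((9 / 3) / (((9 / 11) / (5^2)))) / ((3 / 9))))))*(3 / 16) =115234467 / 555940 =207.28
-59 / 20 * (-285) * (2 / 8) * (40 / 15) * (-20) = -11210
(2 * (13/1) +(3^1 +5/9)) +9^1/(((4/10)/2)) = 671/9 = 74.56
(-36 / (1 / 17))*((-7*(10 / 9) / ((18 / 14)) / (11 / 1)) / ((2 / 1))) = 16660 / 99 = 168.28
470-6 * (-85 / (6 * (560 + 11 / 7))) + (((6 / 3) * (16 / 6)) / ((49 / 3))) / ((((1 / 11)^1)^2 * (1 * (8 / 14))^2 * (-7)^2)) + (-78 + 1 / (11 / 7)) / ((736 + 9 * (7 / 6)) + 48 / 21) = 10495308962602 / 22211474747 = 472.52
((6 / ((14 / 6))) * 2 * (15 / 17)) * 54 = 29160 / 119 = 245.04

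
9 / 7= 1.29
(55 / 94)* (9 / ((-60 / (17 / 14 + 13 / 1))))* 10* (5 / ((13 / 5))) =-820875 / 34216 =-23.99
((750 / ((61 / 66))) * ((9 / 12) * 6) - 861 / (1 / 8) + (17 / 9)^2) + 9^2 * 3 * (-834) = -1017326171 / 4941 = -205894.79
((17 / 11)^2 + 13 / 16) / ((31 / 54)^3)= 121975551 / 7209422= 16.92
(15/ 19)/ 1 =15/ 19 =0.79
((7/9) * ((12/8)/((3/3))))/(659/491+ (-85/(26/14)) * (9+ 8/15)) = -3437/1281484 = -0.00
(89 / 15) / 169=89 / 2535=0.04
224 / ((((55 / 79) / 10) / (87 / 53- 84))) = -154486080 / 583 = -264984.70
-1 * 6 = -6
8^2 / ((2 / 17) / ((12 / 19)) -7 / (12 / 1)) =-4352 / 27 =-161.19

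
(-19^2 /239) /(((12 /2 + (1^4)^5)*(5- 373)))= 361 /615664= 0.00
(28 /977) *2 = 0.06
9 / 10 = 0.90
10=10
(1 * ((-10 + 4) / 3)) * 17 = -34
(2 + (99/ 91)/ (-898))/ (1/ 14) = 163337/ 5837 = 27.98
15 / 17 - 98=-1651 / 17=-97.12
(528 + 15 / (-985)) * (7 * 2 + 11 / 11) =1560195 / 197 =7919.77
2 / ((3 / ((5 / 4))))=0.83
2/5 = 0.40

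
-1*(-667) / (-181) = -667 / 181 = -3.69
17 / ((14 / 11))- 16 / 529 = 98699 / 7406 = 13.33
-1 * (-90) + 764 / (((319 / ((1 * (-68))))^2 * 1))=12691226 / 101761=124.72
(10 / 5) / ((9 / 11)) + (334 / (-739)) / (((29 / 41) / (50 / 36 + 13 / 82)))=280768 / 192879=1.46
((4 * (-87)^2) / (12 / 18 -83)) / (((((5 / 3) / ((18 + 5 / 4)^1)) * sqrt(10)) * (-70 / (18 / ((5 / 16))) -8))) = 377662824 * sqrt(10) / 8194225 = 145.75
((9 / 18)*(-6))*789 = -2367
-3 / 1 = -3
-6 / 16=-3 / 8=-0.38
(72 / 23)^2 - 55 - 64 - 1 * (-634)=277619 / 529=524.80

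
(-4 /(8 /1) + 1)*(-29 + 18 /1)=-11 /2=-5.50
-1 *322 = -322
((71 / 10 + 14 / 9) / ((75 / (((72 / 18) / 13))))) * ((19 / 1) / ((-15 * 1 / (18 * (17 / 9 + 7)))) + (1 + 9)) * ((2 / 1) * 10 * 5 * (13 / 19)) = -189584 / 405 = -468.11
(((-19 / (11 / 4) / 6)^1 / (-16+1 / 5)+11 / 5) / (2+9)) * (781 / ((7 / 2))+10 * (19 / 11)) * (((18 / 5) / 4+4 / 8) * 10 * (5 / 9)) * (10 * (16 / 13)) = 13500431360 / 2839023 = 4755.31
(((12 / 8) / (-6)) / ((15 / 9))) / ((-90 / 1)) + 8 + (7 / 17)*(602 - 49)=2404217 / 10200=235.71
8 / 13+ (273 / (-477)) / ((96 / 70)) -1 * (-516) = 51215107 / 99216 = 516.20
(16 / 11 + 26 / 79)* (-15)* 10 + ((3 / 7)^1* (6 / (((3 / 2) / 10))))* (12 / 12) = -1523220 / 6083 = -250.41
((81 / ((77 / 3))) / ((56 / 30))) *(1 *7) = 3645 / 308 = 11.83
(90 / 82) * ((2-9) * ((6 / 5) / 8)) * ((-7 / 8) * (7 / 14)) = 1323 / 2624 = 0.50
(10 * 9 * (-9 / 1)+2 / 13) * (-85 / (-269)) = -894880 / 3497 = -255.90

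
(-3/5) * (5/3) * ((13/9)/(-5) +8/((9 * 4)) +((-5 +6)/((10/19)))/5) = -47/150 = -0.31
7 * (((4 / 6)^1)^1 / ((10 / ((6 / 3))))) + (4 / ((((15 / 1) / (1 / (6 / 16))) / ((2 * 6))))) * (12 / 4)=26.53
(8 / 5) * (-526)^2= 2213408 / 5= 442681.60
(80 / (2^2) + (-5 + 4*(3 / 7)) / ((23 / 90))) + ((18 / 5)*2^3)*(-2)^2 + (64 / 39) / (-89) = 14860582 / 121485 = 122.32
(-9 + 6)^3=-27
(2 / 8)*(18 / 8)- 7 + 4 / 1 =-39 / 16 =-2.44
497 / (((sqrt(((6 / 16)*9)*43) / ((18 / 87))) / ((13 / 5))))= 25844*sqrt(258) / 18705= 22.19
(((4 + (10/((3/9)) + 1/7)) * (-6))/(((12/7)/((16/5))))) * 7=-2676.80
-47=-47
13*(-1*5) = -65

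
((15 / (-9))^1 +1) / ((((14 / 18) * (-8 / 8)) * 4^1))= 0.21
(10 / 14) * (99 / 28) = 495 / 196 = 2.53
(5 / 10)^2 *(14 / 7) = 1 / 2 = 0.50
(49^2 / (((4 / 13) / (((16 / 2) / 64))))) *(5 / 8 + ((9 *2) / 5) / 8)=1342159 / 1280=1048.56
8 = 8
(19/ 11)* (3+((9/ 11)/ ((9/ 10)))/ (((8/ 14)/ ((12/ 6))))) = 1292/ 121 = 10.68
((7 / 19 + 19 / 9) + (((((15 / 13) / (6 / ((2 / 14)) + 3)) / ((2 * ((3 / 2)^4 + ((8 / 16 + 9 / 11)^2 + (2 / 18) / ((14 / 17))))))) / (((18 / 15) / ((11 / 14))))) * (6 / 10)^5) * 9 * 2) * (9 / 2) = 1457973874274 / 130578248125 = 11.17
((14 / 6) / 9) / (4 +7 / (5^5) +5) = 21875 / 759564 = 0.03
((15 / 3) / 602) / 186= 5 / 111972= 0.00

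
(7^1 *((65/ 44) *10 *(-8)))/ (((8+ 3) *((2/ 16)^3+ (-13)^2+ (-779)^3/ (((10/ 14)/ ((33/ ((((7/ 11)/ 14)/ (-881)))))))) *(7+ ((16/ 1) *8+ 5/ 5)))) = -0.00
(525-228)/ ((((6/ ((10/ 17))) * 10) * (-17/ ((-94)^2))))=-437382/ 289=-1513.43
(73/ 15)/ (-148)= -73/ 2220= -0.03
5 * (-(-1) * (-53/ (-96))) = 265/ 96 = 2.76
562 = 562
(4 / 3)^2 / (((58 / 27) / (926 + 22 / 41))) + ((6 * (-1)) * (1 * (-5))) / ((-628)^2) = 179782330539 / 234461288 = 766.79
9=9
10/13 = 0.77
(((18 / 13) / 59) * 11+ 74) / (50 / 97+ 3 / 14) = 77346248 / 760097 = 101.76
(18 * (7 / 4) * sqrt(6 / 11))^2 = 11907 / 22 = 541.23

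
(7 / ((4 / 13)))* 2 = 91 / 2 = 45.50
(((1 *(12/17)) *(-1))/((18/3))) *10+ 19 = 17.82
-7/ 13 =-0.54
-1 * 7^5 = -16807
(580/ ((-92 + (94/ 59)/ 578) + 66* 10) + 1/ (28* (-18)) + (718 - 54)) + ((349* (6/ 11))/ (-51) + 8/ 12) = 120845285426743/ 182558658744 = 661.95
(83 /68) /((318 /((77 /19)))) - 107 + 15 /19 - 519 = -256865105 /410856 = -625.19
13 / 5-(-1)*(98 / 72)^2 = 28853 / 6480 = 4.45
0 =0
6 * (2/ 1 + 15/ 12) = 39/ 2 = 19.50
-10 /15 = -2 /3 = -0.67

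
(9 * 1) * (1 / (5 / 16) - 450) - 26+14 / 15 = -60694 / 15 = -4046.27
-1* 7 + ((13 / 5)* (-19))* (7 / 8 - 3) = 3919 / 40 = 97.98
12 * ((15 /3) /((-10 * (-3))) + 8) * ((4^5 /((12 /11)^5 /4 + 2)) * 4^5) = 8274836455424 /192155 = 43063341.86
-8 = -8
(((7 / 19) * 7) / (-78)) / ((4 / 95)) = -0.79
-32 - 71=-103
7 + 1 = 8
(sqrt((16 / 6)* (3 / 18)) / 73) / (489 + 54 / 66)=11 / 589986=0.00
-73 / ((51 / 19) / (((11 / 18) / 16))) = -1.04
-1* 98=-98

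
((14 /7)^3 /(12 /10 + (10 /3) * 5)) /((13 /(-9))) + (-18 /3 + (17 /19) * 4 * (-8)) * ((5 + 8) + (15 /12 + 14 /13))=-17578531 /33098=-531.11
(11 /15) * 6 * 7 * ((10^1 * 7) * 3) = 6468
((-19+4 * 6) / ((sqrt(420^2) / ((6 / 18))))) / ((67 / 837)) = 93 / 1876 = 0.05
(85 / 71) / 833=5 / 3479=0.00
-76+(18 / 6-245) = -318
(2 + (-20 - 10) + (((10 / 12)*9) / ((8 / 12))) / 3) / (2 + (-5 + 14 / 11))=1067 / 76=14.04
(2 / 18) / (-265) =-1 / 2385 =-0.00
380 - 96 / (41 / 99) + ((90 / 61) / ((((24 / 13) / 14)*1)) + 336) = 2477909 / 5002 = 495.38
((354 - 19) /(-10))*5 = -335 /2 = -167.50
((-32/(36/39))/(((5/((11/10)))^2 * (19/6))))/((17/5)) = -6292/40375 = -0.16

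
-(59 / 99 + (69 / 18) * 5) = -3913 / 198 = -19.76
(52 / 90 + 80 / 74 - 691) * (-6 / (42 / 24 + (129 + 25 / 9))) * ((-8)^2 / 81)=587649536 / 24010965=24.47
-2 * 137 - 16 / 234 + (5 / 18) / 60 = -769571 / 2808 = -274.06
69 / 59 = 1.17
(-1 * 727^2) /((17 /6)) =-3171174 /17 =-186539.65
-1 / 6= -0.17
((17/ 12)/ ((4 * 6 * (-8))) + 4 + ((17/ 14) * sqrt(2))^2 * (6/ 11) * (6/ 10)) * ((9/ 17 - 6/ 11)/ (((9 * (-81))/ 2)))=30784009/ 141077946240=0.00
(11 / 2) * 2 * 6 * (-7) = -462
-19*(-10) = 190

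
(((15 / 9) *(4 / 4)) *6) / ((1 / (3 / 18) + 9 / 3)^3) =10 / 729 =0.01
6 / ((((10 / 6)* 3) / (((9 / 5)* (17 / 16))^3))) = 10744731 / 1280000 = 8.39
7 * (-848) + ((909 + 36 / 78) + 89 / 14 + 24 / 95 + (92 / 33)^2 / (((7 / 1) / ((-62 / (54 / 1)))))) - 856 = -2987840198701 / 508377870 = -5877.20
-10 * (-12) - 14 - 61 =45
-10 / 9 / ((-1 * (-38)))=-5 / 171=-0.03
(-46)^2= 2116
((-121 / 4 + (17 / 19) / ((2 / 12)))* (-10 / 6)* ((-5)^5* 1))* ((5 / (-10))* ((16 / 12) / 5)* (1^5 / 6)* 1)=5909375 / 2052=2879.81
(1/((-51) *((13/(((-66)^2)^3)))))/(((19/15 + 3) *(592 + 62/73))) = -157128602895/3188146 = -49285.26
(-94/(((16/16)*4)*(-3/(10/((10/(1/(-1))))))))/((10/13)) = -611/60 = -10.18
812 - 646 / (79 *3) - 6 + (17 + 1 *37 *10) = 282095 / 237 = 1190.27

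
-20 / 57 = -0.35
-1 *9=-9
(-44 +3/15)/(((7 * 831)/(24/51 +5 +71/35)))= -325726/5768525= -0.06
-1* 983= -983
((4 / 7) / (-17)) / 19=-4 / 2261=-0.00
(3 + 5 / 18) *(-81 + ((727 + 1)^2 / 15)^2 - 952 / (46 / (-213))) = 4091890572.43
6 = 6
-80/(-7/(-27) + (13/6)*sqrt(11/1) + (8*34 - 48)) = -52315200/146501521 + 505440*sqrt(11)/146501521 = -0.35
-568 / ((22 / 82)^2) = -7890.98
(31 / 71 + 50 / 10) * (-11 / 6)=-2123 / 213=-9.97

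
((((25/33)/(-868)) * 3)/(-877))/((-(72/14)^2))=-175/1550311488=-0.00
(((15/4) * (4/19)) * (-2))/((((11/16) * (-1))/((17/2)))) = 4080/209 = 19.52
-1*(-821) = 821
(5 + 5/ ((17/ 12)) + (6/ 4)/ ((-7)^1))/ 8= 1979/ 1904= 1.04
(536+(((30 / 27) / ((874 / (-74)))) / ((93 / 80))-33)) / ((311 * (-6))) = -183952207 / 682524954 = -0.27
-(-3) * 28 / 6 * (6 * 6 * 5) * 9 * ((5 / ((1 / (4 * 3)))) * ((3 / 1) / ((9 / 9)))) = 4082400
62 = 62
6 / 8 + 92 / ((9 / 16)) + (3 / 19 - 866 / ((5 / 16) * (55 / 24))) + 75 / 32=-1568669293 / 1504800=-1042.44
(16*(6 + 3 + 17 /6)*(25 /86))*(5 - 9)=-28400 /129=-220.16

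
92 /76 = 23 /19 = 1.21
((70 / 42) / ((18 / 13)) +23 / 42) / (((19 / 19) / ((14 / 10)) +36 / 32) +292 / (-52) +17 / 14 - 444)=-34424 / 8777619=-0.00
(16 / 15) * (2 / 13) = 32 / 195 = 0.16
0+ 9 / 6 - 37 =-71 / 2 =-35.50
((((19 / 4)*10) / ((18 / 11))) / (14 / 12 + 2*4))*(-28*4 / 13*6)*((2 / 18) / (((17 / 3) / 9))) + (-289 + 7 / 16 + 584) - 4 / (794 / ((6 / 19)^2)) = 135079314199 / 506768912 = 266.55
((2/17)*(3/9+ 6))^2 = 1444/2601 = 0.56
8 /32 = 1 /4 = 0.25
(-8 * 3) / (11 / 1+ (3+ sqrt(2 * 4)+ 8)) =-0.97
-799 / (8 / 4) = -799 / 2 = -399.50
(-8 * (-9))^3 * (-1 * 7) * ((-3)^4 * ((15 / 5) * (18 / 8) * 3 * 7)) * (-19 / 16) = 35623553112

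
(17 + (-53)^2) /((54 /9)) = 471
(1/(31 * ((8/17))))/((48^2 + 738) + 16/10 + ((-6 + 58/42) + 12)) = 1785/79447544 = 0.00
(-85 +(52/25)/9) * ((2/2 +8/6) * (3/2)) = -133511/450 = -296.69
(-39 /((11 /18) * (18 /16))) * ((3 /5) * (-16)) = 544.58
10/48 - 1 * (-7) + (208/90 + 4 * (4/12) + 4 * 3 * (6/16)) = 5527/360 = 15.35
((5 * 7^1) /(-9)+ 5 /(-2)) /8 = -115 /144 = -0.80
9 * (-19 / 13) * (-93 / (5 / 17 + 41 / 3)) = 811053 / 9256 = 87.62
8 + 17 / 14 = 129 / 14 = 9.21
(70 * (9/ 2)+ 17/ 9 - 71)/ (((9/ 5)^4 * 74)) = 1383125/ 4369626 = 0.32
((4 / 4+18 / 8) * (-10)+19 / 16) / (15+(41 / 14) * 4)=-3507 / 2992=-1.17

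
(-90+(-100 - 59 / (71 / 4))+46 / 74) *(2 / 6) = -168743 / 2627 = -64.23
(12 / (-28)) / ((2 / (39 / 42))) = -39 / 196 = -0.20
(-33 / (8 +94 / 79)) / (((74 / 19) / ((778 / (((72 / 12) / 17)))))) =-9926113 / 4884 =-2032.37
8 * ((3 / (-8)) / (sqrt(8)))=-1.06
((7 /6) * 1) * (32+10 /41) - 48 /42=31405 /861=36.48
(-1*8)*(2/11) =-16/11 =-1.45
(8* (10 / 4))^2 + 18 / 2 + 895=1304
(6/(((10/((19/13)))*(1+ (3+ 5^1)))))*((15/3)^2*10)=950/39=24.36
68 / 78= 34 / 39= 0.87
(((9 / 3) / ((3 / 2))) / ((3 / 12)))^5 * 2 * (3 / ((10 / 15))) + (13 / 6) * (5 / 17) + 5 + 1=30081701 / 102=294918.64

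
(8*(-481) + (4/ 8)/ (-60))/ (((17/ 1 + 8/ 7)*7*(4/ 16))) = -461761/ 3810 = -121.20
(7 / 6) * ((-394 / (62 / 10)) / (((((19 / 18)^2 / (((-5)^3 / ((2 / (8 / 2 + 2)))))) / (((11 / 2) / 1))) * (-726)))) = -23270625 / 123101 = -189.04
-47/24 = -1.96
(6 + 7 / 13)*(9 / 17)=45 / 13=3.46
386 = 386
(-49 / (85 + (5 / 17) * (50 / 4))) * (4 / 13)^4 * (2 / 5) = -852992 / 430557075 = -0.00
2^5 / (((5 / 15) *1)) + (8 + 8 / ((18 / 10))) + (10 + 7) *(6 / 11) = 11654 / 99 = 117.72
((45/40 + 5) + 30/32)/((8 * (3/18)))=339/64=5.30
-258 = -258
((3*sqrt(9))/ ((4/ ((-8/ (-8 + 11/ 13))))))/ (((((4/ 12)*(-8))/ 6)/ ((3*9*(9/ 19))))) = -72.40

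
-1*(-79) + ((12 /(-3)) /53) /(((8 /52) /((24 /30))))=20831 /265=78.61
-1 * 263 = -263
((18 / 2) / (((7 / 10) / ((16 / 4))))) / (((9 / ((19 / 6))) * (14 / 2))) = 380 / 147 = 2.59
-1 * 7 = -7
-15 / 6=-5 / 2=-2.50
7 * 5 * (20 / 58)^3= 35000 / 24389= 1.44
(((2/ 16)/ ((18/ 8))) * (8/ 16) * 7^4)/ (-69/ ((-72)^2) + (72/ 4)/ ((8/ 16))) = 115248/ 62185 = 1.85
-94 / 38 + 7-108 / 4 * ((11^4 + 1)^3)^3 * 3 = -47603868023338717557695868846590202090922 / 19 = -2505466738070458818826098000000000000000.00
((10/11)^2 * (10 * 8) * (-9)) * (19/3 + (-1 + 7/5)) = -484800/121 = -4006.61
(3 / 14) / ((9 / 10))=5 / 21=0.24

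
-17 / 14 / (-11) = 17 / 154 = 0.11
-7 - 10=-17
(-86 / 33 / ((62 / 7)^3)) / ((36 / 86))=-634207 / 70783416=-0.01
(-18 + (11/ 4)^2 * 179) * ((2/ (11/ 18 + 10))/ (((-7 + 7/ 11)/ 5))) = -302247/ 1528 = -197.81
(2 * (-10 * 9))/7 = -180/7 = -25.71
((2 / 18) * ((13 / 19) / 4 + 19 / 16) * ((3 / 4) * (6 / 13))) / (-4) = -413 / 31616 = -0.01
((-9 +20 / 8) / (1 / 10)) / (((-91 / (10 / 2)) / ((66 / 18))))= 13.10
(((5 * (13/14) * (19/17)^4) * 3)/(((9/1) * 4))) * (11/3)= 93179515/42094584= 2.21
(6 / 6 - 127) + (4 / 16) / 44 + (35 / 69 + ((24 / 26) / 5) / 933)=-30805893149 / 245490960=-125.49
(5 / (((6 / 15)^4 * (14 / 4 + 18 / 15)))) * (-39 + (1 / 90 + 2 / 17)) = -185853125 / 115056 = -1615.33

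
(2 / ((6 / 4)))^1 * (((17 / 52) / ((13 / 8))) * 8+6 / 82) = 46636 / 20787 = 2.24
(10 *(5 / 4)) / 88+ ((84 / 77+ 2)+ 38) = 7257 / 176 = 41.23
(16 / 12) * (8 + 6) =56 / 3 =18.67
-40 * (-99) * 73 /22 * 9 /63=13140 /7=1877.14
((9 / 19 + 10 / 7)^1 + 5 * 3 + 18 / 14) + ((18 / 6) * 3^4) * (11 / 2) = 360347 / 266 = 1354.69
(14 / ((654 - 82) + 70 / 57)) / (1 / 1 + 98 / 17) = 399 / 110515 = 0.00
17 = 17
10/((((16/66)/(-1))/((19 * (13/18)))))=-13585/24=-566.04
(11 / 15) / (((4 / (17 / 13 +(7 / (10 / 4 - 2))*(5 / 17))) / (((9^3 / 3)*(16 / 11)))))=388476 / 1105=351.56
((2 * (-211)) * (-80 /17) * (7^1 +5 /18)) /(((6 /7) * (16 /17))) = 967435 /54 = 17915.46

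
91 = 91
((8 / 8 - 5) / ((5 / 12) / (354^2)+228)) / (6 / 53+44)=-159401952 / 400808695189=-0.00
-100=-100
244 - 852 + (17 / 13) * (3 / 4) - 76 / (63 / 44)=-2162483 / 3276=-660.10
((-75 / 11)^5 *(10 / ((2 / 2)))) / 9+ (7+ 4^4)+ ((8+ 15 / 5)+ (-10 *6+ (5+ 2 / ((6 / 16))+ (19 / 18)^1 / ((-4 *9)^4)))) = -78623855505492223 / 4869069055488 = -16147.62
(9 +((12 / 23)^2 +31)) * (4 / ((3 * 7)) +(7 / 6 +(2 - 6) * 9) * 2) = -31082536 / 11109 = -2797.96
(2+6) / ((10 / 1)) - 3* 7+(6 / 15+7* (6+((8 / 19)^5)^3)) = 1685106331769125720309 / 75905635149373991495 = 22.20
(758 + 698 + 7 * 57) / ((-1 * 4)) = -1855 / 4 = -463.75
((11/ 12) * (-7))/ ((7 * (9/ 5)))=-55/ 108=-0.51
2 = 2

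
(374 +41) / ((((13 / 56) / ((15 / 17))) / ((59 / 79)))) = 20567400 / 17459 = 1178.04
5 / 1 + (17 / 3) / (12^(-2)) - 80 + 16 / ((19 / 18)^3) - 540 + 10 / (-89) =130936829 / 610451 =214.49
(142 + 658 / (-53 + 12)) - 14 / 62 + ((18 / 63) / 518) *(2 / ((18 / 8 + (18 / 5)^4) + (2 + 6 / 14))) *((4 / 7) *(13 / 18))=7877507976611747 / 62656448045121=125.73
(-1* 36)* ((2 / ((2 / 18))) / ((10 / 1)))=-324 / 5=-64.80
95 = 95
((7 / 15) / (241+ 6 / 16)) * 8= 448 / 28965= 0.02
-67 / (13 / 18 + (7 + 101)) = -1206 / 1957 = -0.62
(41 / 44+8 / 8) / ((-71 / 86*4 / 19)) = -11.11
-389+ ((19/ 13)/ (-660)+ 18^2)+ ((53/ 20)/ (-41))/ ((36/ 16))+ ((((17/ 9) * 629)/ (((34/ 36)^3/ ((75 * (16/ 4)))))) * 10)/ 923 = 5756278928129/ 1273795380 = 4519.00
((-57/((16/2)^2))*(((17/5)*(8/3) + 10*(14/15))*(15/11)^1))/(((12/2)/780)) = -255645/88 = -2905.06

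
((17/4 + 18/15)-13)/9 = -151/180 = -0.84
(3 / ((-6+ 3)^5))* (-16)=16 / 81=0.20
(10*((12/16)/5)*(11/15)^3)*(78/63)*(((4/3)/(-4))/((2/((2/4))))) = -17303/283500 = -0.06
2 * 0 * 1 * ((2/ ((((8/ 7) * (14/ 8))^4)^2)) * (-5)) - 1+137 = 136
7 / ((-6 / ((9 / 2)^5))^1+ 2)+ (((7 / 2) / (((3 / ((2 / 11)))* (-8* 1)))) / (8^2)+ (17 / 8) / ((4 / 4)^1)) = 1869385835 / 332023296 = 5.63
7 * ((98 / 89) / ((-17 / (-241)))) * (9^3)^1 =120522654 / 1513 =79658.07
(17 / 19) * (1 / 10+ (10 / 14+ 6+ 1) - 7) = 51 / 70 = 0.73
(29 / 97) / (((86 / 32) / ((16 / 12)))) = 1856 / 12513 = 0.15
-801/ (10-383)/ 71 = 0.03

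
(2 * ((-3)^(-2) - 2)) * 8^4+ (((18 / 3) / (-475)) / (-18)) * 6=-66150382 / 4275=-15473.77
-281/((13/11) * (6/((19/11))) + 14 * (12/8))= -5339/477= -11.19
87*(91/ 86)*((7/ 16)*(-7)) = -387933/ 1376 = -281.93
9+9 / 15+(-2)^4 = 25.60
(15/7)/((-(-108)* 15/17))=17/756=0.02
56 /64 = 7 /8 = 0.88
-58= -58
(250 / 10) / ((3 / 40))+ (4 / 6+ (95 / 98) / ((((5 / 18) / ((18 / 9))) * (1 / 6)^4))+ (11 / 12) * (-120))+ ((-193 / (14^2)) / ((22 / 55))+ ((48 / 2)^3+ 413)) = 1316229 / 56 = 23504.09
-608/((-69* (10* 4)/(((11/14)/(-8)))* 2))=-209/19320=-0.01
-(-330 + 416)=-86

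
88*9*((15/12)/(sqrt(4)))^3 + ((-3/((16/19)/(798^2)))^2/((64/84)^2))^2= 78603135622464327116776440.00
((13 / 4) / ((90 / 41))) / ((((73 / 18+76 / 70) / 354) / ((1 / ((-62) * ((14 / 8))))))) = -2301 / 2449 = -0.94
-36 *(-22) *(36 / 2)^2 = 256608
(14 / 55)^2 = 196 / 3025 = 0.06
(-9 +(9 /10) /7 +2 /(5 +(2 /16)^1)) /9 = -24341 /25830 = -0.94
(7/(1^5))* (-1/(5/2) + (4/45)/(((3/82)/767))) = 1760654/135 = 13041.88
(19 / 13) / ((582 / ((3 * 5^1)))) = 95 / 2522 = 0.04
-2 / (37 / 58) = -116 / 37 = -3.14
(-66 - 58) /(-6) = 62 /3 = 20.67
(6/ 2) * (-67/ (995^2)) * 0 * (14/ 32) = 0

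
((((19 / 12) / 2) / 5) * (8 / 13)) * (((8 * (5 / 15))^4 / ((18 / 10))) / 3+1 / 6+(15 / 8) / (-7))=21555253 / 23882040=0.90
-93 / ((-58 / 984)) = 45756 / 29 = 1577.79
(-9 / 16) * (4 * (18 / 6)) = -27 / 4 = -6.75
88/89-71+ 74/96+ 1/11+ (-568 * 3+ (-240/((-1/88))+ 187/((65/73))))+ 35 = 59842962527/3054480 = 19591.87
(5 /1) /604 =5 /604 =0.01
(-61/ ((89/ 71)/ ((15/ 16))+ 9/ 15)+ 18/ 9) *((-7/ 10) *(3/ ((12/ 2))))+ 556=23366433/ 41260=566.32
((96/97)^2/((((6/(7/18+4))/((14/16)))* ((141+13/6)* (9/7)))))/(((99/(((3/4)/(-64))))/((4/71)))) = -3871/170432113797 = -0.00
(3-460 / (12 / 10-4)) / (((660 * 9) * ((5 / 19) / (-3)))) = -0.32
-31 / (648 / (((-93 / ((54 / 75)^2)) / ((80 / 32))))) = 120125 / 34992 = 3.43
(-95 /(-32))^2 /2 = 9025 /2048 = 4.41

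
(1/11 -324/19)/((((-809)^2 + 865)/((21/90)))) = -4963/821803884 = -0.00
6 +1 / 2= 13 / 2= 6.50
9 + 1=10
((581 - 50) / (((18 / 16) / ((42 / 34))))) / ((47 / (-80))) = -792960 / 799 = -992.44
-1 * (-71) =71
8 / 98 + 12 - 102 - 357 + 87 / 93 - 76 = -792892 / 1519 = -521.98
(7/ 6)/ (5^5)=7/ 18750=0.00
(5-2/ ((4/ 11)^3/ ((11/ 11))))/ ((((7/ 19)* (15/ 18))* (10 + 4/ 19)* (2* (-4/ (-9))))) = -11413737/ 869120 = -13.13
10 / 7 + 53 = 381 / 7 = 54.43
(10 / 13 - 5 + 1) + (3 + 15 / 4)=3.52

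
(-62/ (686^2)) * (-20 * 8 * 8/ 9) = 19840/ 1058841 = 0.02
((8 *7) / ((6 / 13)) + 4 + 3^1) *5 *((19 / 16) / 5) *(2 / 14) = 1045 / 48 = 21.77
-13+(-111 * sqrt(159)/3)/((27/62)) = -2294 * sqrt(159)/27- 13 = -1084.34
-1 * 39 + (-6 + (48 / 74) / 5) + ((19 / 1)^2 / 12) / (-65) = -1308313 / 28860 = -45.33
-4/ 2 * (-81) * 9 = 1458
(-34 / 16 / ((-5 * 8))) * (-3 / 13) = -51 / 4160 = -0.01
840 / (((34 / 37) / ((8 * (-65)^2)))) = 525252000 / 17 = 30897176.47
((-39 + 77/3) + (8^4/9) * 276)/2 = 188396/3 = 62798.67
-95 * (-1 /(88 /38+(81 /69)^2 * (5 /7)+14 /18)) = 23.30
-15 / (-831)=5 / 277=0.02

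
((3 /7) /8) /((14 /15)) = 45 /784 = 0.06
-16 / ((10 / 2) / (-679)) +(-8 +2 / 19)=205666 / 95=2164.91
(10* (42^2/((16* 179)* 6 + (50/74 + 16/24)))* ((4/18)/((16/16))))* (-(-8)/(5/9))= 6265728/1907573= 3.28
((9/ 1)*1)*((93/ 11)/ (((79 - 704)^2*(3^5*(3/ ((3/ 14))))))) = 31/ 541406250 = 0.00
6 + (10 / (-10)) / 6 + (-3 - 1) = 11 / 6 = 1.83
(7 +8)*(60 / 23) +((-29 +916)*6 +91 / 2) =248705 / 46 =5406.63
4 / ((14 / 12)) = 24 / 7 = 3.43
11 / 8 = 1.38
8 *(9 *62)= 4464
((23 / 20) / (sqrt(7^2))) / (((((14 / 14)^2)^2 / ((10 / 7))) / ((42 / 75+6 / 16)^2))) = 804287 / 3920000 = 0.21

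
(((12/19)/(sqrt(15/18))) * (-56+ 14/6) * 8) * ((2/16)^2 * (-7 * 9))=10143 * sqrt(30)/190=292.40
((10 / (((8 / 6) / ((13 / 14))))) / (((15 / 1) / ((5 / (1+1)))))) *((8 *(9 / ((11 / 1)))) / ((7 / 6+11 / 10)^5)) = 444234375 / 3498527648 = 0.13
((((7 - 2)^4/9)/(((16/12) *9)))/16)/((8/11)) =6875/13824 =0.50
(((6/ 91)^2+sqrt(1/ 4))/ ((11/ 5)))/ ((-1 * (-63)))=41765/ 11477466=0.00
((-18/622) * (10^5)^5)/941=-307533546784395064428.28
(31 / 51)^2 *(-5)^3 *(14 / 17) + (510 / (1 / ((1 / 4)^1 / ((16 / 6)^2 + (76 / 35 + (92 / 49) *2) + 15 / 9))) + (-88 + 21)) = -276301450819 / 2867295582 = -96.36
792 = 792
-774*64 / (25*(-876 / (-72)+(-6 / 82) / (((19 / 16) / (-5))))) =-231531264 / 1457675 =-158.84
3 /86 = 0.03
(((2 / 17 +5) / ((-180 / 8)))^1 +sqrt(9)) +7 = 2492 / 255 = 9.77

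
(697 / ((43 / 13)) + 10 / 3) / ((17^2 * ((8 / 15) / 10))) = 690325 / 49708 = 13.89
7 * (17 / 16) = 119 / 16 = 7.44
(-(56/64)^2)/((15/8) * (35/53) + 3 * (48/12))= -2597/44904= -0.06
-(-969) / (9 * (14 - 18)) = -323 / 12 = -26.92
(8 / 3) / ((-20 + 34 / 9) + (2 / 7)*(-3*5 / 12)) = -336 / 2089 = -0.16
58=58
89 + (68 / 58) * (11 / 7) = 18441 / 203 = 90.84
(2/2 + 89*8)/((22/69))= 49197/22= 2236.23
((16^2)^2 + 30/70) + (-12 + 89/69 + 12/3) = 31650854/483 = 65529.72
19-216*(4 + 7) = -2357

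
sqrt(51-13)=sqrt(38)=6.16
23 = 23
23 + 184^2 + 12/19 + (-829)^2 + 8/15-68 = 205500152/285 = 721053.16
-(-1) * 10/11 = 10/11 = 0.91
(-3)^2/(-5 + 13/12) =-108/47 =-2.30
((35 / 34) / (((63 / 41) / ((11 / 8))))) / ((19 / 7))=15785 / 46512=0.34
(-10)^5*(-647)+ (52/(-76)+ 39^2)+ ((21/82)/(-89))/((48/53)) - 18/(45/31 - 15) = 5024119740533493/77650720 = 64701521.64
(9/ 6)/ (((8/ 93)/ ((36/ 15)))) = 837/ 20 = 41.85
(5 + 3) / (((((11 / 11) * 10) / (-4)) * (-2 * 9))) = 8 / 45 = 0.18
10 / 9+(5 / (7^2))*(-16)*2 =-950 / 441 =-2.15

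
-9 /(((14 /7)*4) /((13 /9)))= -13 /8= -1.62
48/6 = 8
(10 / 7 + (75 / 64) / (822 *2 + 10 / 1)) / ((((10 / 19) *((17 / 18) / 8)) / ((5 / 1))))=181103535 / 1574608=115.01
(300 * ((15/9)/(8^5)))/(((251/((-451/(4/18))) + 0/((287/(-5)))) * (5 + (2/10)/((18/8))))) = -22831875/941735936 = -0.02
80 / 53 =1.51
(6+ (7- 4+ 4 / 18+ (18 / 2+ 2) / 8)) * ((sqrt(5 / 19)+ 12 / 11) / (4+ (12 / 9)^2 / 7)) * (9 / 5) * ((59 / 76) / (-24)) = -2836071 / 17923840- 945357 * sqrt(95) / 123837440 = -0.23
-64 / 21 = -3.05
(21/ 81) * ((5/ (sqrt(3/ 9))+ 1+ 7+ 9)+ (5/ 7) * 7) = 35 * sqrt(3)/ 27+ 154/ 27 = 7.95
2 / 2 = 1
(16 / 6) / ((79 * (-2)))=-4 / 237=-0.02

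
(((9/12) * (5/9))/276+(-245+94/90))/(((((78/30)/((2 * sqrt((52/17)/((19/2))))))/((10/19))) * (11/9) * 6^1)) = -20199395 * sqrt(8398)/242215116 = -7.64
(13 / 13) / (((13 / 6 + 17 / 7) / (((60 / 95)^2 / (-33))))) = -2016 / 766403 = -0.00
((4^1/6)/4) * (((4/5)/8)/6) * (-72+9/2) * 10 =-15/8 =-1.88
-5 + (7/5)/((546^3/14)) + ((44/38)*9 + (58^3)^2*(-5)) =-30034017080277848801/157788540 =-190343462714.58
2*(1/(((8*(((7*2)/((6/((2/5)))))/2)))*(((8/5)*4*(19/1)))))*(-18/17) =-675/144704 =-0.00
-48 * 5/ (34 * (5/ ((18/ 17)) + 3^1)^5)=-226748160/ 882110359883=-0.00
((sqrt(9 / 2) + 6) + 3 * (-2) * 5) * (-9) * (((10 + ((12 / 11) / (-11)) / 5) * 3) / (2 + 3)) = 3912624 / 3025-244539 * sqrt(2) / 3025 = 1179.11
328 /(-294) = -164 /147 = -1.12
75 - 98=-23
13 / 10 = 1.30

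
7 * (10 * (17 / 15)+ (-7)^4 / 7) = 7441 / 3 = 2480.33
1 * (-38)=-38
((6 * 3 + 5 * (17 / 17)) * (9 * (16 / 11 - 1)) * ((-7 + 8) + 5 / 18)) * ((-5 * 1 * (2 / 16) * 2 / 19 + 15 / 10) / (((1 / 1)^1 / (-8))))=-288305 / 209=-1379.45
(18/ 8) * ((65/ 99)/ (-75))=-0.02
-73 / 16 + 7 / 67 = -4779 / 1072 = -4.46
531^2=281961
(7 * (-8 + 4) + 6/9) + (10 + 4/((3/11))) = -2.67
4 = 4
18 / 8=9 / 4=2.25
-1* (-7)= 7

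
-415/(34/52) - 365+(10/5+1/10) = -169593/170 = -997.61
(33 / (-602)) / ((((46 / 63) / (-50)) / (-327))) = -1227.49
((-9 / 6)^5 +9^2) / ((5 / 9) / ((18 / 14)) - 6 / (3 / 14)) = -6561 / 2464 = -2.66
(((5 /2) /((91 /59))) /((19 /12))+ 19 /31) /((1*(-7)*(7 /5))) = -438605 /2626351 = -0.17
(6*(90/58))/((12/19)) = 855/58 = 14.74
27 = 27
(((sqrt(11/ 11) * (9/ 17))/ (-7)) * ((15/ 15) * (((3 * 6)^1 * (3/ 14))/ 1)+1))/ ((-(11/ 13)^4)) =514098/ 717409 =0.72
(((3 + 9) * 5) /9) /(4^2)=5 /12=0.42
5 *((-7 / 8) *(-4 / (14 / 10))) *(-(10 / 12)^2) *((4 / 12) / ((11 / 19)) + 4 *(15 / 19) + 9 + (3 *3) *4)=-4774375 / 11286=-423.04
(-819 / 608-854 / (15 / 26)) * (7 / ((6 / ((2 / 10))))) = -94586219 / 273600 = -345.71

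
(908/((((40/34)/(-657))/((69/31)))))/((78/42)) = -1224580329/2015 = -607732.17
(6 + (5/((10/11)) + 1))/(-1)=-12.50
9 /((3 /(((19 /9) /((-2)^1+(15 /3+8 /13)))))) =247 /141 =1.75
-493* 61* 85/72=-2556205/72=-35502.85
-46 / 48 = -23 / 24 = -0.96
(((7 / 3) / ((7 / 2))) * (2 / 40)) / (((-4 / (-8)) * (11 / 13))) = 0.08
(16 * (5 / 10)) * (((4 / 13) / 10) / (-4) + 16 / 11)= 8276 / 715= 11.57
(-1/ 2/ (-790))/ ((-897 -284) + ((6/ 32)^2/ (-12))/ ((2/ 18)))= -256/ 477701545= -0.00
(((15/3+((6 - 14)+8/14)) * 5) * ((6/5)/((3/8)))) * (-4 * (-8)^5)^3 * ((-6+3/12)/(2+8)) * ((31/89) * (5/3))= 54588131083357782016/1869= 29207132735878963.09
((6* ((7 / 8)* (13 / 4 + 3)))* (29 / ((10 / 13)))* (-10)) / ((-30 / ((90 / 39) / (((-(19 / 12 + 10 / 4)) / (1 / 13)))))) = -6525 / 364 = -17.93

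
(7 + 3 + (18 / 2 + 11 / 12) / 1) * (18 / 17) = 717 / 34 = 21.09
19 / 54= 0.35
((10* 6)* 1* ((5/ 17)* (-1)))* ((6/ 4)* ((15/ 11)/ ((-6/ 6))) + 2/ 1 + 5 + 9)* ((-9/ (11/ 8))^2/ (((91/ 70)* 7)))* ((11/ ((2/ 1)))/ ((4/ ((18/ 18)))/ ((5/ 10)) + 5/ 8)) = -3182976000/ 4305301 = -739.32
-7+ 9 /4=-19 /4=-4.75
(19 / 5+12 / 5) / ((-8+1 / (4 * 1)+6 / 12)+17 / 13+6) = 107.47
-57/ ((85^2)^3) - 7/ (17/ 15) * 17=-39600699140682/ 377149515625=-105.00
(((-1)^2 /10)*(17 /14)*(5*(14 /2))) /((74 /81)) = 1377 /296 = 4.65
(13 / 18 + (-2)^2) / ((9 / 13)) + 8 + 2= 2725 / 162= 16.82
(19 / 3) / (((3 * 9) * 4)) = 19 / 324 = 0.06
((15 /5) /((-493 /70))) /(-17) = 210 /8381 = 0.03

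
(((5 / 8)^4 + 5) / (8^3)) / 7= 3015 / 2097152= 0.00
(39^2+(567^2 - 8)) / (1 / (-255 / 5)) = -16473102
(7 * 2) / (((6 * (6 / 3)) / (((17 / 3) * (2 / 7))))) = 1.89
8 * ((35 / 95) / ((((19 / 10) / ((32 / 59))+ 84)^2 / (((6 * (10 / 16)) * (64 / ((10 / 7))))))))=963379200 / 14897064019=0.06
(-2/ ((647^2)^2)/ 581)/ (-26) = 1/ 1323538586836193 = 0.00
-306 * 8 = -2448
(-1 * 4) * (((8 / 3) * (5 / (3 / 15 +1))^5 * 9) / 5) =-1953125 / 81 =-24112.65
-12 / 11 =-1.09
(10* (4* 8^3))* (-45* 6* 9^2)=-447897600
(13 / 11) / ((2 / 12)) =78 / 11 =7.09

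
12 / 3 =4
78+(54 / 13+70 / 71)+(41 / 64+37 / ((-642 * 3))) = 4764866393 / 56886336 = 83.76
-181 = -181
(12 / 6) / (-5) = -2 / 5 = -0.40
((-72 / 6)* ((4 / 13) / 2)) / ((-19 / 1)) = 24 / 247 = 0.10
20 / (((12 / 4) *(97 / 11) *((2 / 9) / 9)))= 2970 / 97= 30.62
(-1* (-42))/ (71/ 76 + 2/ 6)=9576/ 289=33.13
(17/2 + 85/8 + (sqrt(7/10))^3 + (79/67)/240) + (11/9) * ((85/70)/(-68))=7 * sqrt(70)/100 + 6452419/337680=19.69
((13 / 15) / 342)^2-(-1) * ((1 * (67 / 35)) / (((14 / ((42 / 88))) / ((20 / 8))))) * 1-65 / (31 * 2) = -222435404413 / 251273761200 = -0.89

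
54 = 54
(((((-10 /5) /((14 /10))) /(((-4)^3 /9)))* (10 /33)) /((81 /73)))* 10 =9125 /16632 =0.55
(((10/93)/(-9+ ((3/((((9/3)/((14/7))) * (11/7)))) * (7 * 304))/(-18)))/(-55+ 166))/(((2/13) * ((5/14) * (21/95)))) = -27170/54323067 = -0.00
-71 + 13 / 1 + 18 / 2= -49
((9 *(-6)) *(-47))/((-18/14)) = -1974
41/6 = 6.83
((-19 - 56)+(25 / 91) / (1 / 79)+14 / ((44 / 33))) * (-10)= 38945 / 91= 427.97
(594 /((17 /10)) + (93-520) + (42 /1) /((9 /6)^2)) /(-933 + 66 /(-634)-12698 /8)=3810340 /162986259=0.02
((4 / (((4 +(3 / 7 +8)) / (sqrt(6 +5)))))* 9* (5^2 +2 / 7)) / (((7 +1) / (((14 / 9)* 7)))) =2891* sqrt(11) / 29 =330.63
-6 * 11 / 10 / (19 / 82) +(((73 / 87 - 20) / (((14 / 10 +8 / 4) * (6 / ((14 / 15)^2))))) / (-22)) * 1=-1187093701 / 41729985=-28.45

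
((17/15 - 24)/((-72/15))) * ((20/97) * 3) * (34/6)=29155/1746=16.70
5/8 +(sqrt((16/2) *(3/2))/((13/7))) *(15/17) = 2.27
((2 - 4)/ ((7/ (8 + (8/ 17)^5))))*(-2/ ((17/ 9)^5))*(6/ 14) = 8071968066912/ 98783701122001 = 0.08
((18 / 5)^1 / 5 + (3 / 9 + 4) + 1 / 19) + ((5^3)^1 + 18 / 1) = 211051 / 1425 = 148.11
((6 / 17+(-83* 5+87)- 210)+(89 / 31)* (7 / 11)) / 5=-3106149 / 28985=-107.16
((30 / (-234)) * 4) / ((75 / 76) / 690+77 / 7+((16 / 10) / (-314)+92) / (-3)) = 54887200 / 2104589253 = 0.03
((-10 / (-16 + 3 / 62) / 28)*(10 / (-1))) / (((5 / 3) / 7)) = -0.94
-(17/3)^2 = -289/9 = -32.11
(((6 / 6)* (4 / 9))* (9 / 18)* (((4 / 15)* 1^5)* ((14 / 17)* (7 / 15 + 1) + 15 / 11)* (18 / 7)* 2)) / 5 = 230816 / 1472625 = 0.16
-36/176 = -9/44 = -0.20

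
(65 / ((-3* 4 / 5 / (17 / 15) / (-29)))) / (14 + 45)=15.09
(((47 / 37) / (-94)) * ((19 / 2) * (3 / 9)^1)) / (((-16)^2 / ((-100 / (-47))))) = -475 / 1335552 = -0.00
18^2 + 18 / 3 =330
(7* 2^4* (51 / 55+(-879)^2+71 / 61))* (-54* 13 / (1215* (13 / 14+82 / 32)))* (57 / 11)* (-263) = 4224644728758691328 / 216447825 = 19518074292.31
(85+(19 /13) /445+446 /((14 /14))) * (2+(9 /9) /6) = 1535927 /1335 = 1150.51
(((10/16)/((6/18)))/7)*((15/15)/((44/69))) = 0.42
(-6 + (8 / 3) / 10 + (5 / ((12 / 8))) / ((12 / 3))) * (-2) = 49 / 5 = 9.80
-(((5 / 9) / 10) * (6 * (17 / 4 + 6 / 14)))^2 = -17161 / 7056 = -2.43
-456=-456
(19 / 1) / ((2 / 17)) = 323 / 2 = 161.50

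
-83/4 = -20.75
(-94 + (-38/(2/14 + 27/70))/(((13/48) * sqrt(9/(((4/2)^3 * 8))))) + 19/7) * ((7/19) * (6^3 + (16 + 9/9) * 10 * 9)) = -514060.11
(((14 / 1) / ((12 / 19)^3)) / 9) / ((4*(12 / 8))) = 48013 / 46656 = 1.03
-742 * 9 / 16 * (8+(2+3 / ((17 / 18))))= -93492 / 17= -5499.53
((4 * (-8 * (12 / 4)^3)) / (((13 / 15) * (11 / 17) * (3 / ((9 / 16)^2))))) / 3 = -61965 / 1144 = -54.17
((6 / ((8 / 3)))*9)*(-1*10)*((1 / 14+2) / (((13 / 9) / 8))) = -211410 / 91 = -2323.19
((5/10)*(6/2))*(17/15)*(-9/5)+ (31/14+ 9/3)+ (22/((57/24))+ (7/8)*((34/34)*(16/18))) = 364942/29925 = 12.20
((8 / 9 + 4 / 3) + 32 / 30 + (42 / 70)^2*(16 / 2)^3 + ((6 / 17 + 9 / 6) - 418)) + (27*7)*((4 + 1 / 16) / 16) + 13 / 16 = -175998851 / 979200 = -179.74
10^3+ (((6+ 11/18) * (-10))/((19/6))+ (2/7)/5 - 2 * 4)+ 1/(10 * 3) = 3875141/3990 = 971.21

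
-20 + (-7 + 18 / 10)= -126 / 5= -25.20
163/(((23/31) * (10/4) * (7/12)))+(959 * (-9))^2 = 59967920877/805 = 74494311.65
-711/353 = -2.01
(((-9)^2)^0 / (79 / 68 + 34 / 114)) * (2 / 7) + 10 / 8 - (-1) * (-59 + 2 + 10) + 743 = 110511665 / 158452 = 697.45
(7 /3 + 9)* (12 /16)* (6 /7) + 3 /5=276 /35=7.89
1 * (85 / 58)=85 / 58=1.47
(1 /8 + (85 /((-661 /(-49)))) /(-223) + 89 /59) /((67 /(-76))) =-2121954827 /1165368118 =-1.82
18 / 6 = 3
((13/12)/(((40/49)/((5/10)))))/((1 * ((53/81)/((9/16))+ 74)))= 154791/17534080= 0.01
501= 501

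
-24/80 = -3/10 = -0.30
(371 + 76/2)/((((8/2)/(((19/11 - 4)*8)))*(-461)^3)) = 20450/1077693991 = 0.00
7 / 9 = 0.78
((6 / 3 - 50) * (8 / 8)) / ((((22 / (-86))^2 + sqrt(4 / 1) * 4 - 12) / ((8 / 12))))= 59168 / 7275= 8.13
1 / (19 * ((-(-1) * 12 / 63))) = 0.28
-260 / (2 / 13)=-1690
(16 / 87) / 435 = 16 / 37845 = 0.00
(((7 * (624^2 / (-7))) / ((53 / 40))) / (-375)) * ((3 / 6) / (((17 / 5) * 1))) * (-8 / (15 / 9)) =-12460032 / 22525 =-553.16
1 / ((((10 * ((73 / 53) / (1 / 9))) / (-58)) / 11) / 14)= -236698 / 3285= -72.05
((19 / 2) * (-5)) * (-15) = 1425 / 2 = 712.50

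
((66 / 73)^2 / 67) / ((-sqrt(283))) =-0.00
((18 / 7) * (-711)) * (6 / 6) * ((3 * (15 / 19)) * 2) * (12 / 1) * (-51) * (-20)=-14098276800 / 133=-106002081.20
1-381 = -380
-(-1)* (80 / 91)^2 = 6400 / 8281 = 0.77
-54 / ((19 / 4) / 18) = -3888 / 19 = -204.63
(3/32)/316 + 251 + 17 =2710019/10112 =268.00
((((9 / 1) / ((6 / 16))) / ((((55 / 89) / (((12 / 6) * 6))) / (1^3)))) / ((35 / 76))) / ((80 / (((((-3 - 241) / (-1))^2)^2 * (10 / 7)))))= 863108522717184 / 13475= 64052580535.60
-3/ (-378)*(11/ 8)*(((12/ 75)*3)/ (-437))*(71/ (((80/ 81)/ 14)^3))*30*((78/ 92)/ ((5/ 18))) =-7138538185779/ 32163200000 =-221.95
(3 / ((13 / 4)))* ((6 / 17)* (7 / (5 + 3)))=63 / 221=0.29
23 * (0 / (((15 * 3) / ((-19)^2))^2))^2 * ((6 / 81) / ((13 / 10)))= 0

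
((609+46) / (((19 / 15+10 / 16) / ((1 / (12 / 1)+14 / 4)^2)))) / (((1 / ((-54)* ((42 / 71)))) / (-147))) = 336478523850 / 16117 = 20877242.90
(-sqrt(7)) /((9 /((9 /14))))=-sqrt(7) /14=-0.19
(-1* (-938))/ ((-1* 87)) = -938/ 87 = -10.78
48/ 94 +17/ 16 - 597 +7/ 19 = -8502195/ 14288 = -595.06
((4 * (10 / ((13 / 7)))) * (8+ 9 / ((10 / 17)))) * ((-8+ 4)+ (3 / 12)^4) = -1668513 / 832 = -2005.42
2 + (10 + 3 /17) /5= 4.04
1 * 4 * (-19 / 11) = -76 / 11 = -6.91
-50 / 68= -25 / 34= -0.74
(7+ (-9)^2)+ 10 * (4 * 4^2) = 728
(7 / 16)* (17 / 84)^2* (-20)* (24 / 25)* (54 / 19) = -0.98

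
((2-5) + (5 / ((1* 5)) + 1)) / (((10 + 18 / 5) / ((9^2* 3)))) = -1215 / 68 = -17.87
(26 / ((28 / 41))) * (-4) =-1066 / 7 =-152.29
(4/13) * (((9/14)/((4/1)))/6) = 3/364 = 0.01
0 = 0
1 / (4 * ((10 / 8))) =1 / 5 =0.20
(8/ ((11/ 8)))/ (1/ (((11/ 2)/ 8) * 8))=32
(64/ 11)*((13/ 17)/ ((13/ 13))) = 832/ 187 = 4.45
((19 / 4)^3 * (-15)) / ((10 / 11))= -226347 / 128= -1768.34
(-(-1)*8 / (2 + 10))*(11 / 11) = 2 / 3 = 0.67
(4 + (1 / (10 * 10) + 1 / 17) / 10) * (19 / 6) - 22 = -949777 / 102000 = -9.31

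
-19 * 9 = -171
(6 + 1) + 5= 12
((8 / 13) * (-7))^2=3136 / 169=18.56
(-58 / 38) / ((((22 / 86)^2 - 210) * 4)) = 53621 / 29500844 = 0.00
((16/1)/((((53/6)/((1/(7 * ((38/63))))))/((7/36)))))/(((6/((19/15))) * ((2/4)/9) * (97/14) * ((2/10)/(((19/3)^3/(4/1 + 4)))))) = 336091/46269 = 7.26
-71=-71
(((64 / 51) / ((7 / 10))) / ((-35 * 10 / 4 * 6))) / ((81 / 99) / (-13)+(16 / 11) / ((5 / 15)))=-18304 / 23053275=-0.00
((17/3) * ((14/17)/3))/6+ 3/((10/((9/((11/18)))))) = 6946/1485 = 4.68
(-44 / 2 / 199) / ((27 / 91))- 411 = -2210305 / 5373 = -411.37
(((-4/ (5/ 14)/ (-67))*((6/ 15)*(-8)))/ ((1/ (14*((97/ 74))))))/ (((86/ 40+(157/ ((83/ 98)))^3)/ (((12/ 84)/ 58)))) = -99390303488/ 26184956427122361255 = -0.00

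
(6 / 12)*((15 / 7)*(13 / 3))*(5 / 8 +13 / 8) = 585 / 56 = 10.45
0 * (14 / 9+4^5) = 0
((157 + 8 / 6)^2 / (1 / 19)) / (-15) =-857375 / 27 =-31754.63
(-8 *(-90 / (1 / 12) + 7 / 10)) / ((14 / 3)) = 64758 / 35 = 1850.23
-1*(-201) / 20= 10.05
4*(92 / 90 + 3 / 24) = 413 / 90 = 4.59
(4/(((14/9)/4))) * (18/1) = 185.14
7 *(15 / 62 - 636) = -4450.31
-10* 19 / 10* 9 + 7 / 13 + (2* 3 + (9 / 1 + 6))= -1943 / 13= -149.46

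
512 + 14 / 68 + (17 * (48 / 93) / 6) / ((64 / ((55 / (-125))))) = 161956321 / 316200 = 512.20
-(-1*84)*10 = 840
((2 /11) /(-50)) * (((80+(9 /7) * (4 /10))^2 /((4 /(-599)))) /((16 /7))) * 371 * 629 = 39643804305503 /110000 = 360398220.96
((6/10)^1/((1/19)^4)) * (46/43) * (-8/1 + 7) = -83647.90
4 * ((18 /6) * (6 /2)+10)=76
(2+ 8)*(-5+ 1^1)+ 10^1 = -30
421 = 421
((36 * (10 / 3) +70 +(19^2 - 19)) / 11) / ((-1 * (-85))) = 532 / 935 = 0.57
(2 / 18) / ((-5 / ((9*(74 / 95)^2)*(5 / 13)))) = -0.05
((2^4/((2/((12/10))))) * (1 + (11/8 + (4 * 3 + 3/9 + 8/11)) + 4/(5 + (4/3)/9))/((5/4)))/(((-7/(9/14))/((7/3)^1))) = -1019892/38225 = -26.68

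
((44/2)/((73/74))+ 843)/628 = 1.38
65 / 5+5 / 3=44 / 3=14.67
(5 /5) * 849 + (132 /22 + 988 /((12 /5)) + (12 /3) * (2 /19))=72224 /57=1267.09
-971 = -971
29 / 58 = 0.50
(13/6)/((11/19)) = 3.74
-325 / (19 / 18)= -5850 / 19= -307.89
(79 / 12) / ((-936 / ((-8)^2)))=-158 / 351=-0.45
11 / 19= 0.58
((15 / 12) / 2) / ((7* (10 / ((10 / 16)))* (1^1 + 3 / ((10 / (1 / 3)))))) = 25 / 4928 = 0.01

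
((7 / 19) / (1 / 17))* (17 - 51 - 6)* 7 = -33320 / 19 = -1753.68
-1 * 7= -7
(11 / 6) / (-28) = -11 / 168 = -0.07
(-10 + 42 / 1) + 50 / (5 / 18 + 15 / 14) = 1174 / 17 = 69.06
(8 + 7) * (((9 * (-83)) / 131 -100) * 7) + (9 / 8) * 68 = -2887827 / 262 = -11022.24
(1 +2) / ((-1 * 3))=-1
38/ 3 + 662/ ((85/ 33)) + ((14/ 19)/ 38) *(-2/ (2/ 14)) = 24800258/ 92055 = 269.41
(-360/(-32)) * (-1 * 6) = -135/2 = -67.50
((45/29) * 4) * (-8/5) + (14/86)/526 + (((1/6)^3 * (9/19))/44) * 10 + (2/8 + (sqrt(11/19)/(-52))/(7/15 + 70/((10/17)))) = -31848959503/3290104752-15 * sqrt(209)/1770496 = -9.68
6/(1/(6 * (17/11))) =612/11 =55.64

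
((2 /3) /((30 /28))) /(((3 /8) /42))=3136 /45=69.69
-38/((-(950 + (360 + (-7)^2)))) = 38/1359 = 0.03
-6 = -6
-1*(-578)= 578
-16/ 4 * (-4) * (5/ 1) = 80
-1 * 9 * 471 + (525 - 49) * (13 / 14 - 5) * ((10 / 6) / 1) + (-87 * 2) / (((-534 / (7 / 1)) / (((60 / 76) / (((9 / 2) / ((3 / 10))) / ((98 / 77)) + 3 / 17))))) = -11985703401 / 1604759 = -7468.85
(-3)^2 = 9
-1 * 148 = -148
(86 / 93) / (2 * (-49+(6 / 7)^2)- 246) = -2107 / 780456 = -0.00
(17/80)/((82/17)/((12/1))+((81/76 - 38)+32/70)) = -115311/19575796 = -0.01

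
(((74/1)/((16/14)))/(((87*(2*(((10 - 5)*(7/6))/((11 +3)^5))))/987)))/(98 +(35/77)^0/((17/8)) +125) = 83473377288/550855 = 151534.21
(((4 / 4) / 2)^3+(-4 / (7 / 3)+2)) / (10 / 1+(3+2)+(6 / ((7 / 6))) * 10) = 23 / 3720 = 0.01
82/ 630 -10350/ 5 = -652009/ 315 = -2069.87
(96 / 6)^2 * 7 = 1792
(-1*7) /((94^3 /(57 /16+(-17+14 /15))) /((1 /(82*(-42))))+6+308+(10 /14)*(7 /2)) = -42014 /1373056921713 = -0.00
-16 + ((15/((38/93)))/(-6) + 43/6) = -3409/228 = -14.95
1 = 1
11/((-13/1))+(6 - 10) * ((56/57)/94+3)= -12.89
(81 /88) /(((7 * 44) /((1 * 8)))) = 81 /3388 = 0.02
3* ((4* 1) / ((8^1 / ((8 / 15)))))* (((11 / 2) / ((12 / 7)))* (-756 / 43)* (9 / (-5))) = 87318 / 1075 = 81.23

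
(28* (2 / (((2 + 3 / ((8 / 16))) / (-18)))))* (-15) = 1890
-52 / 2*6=-156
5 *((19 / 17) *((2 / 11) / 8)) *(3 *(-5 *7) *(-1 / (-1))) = -9975 / 748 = -13.34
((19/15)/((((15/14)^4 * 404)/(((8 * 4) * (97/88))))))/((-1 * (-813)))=70800688/685900153125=0.00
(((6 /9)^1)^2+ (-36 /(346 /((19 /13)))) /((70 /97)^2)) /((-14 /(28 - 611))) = 4407333667 /694266300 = 6.35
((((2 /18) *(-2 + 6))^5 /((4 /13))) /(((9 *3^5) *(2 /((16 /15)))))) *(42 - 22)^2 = 2129920 /387420489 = 0.01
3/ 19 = 0.16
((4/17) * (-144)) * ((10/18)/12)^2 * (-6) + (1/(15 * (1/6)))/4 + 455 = 2090909/4590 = 455.54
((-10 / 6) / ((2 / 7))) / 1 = -35 / 6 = -5.83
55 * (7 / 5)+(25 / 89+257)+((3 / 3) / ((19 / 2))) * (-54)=555657 / 1691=328.60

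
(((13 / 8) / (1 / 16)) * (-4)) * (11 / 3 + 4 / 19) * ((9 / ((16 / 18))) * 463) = -35915373 / 19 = -1890282.79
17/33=0.52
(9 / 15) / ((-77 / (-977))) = 2931 / 385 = 7.61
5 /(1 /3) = 15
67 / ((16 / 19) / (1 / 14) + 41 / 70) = 89110 / 16459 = 5.41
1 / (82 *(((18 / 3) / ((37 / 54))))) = 37 / 26568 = 0.00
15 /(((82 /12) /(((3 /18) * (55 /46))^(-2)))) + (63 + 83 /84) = 248504987 /2083620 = 119.27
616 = 616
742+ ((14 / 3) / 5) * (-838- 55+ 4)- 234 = -4826 / 15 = -321.73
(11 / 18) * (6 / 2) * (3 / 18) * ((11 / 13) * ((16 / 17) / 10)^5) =991232 / 519135215625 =0.00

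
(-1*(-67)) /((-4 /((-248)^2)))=-1030192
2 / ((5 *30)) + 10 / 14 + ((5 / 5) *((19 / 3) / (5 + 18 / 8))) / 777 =1231558 / 1689975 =0.73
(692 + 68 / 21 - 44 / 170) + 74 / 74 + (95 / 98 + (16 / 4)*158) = 33210427 / 24990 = 1328.95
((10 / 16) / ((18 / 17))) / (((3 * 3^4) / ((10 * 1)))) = 425 / 17496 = 0.02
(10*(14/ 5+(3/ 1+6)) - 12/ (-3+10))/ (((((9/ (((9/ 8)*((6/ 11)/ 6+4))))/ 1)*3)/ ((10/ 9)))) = 925/ 42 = 22.02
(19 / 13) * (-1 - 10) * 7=-1463 / 13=-112.54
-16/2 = -8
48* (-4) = -192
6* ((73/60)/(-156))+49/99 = 0.45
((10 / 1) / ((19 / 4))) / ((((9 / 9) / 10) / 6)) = 2400 / 19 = 126.32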